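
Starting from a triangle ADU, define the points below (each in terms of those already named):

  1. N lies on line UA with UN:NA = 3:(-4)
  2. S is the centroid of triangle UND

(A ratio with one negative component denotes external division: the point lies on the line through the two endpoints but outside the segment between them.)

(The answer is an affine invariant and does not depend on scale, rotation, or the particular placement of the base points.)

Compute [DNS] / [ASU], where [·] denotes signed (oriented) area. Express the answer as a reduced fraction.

Assign A = (0, 0), D = (1, 0), U = (0, 1) — the answer is frame-independent, so this choice is without loss of generality.
1. N lies on line UA with UN:NA = 3:(-4) ⇒ N = (0, 4)
2. S is the centroid of triangle UND ⇒ S = (1/3, 5/3)
2·[DNS] = 1, 2·[ASU] = 1/3
[DNS]:[ASU] = 1:1/3 = 3

[DNS]:[ASU] = 3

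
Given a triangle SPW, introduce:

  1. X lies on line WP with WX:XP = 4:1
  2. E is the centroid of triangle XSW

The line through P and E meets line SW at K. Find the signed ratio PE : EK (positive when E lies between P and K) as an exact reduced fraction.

PE:EK = 11/4

Set S = (0, 0), P = (1, 0), W = (0, 1); any affine frame gives the same invariant.
1. X lies on line WP with WX:XP = 4:1 ⇒ X = (4/5, 1/5)
2. E is the centroid of triangle XSW ⇒ E = (4/15, 2/5)
line PE meets SW at K = (0, 6/11)
E = P + t·(K−P) with t = 11/15, so PE:EK = 11/15:4/15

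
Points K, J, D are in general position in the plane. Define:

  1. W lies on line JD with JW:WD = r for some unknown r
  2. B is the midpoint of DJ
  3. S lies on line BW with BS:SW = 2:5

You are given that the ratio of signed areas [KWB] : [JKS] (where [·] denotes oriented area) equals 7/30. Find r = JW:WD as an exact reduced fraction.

Work in coordinates with K = (0, 0), J = (1, 0), D = (0, 1).
1. With JW:WD = r, write λ = r/(r+1) so W = J + λ·(D−J); W is affine-linear in λ
2. B is the midpoint of DJ ⇒ B = (1/2, 1/2)
3. S lies on line BW with BS:SW = 2:5 ⇒ S is an affine combination of earlier points and hence also affine-linear in λ
Every point depending on W is an affine combination of W and λ-independent points, so each such coordinate is linear in λ; the λ² term in each signed area is a multiple of (D−J)×(D−J) = 0, so 2·[KWB] and 2·[JKS] are each linear in λ. Evaluating at λ=0 and λ=1:
  2·[KWB] = −λ + 1/2,   2·[JKS] = -2/7·λ − 5/14
So [KWB]:[JKS] = (−λ + 1/2) / (-2/7·λ − 5/14). Setting this equal to 7/30:
  −λ + 1/2 = 7/30·(-2/7·λ − 5/14)  ⇒  λ = 5/8
Then r = λ/(1−λ) = (5/8)/(3/8) = 5/3. Check: with r = 5/3, W = (3/8, 5/8) and [KWB]:[JKS] = 7/30 as required.

r = 5/3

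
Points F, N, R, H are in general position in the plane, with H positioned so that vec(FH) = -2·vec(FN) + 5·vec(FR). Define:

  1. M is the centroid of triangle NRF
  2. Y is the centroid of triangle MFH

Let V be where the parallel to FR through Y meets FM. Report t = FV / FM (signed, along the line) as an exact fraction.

Choose coordinates F = (0, 0), N = (1, 0), R = (0, 1), H = (-2, 5).
1. M is the centroid of triangle NRF ⇒ M = (1/3, 1/3)
2. Y is the centroid of triangle MFH ⇒ Y = (-5/9, 16/9)
through Y parallel to FR: direction (0, 1); meets FM at V = (-5/9, -5/9)
V = F + t·(M−F) with t = -5/3

t = -5/3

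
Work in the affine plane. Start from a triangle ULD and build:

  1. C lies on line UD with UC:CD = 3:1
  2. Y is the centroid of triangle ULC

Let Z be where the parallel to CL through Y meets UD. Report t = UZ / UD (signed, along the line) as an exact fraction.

Choose coordinates U = (0, 0), L = (1, 0), D = (0, 1).
1. C lies on line UD with UC:CD = 3:1 ⇒ C = (0, 3/4)
2. Y is the centroid of triangle ULC ⇒ Y = (1/3, 1/4)
through Y parallel to CL: direction (1, -3/4); meets UD at Z = (0, 1/2)
Z = U + t·(D−U) with t = 1/2

t = 1/2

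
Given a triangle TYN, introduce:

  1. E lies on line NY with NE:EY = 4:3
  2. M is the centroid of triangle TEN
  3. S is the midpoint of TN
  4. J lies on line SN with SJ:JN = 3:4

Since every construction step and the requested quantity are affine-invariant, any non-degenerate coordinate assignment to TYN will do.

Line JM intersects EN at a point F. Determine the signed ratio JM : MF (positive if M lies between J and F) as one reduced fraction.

Work in coordinates with T = (0, 0), Y = (1, 0), N = (0, 1).
1. E lies on line NY with NE:EY = 4:3 ⇒ E = (4/7, 3/7)
2. M is the centroid of triangle TEN ⇒ M = (4/21, 10/21)
3. S is the midpoint of TN ⇒ S = (0, 1/2)
4. J lies on line SN with SJ:JN = 3:4 ⇒ J = (0, 5/7)
line JM meets EN at F = (-8/7, 15/7)
M = J + t·(F−J) with t = -1/6, so JM:MF = -1/6:7/6

JM:MF = -1/7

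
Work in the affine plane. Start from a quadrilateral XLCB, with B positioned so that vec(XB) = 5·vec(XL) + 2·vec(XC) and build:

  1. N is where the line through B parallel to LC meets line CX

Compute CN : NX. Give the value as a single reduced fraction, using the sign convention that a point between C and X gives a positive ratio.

Set X = (0, 0), L = (1, 0), C = (0, 1), B = (5, 2); any affine frame gives the same invariant.
1. N is where the line through B parallel to LC meets line CX ⇒ N = (0, 7)
N = C + t·(X−C) with t = -6, so CN:NX = t:(1−t) = -6:7

CN:NX = -6/7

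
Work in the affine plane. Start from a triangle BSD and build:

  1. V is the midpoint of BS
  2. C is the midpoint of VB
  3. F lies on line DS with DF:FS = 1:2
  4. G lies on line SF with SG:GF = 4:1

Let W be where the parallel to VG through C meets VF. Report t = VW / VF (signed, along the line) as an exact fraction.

Set B = (0, 0), S = (1, 0), D = (0, 1); any affine frame gives the same invariant.
1. V is the midpoint of BS ⇒ V = (1/2, 0)
2. C is the midpoint of VB ⇒ C = (1/4, 0)
3. F lies on line DS with DF:FS = 1:2 ⇒ F = (1/3, 2/3)
4. G lies on line SF with SG:GF = 4:1 ⇒ G = (7/15, 8/15)
through C parallel to VG: direction (-1/30, 8/15); meets VF at W = (1/6, 4/3)
W = V + t·(F−V) with t = 2

t = 2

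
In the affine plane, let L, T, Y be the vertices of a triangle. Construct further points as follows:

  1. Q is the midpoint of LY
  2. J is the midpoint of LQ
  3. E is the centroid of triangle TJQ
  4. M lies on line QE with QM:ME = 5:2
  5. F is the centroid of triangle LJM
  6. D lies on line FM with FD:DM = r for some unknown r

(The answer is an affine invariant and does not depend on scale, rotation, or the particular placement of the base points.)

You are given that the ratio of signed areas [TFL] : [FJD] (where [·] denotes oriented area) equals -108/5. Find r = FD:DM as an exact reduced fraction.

Assign L = (0, 0), T = (1, 0), Y = (0, 1) — the answer is frame-independent, so this choice is without loss of generality.
1. Q is the midpoint of LY ⇒ Q = (0, 1/2)
2. J is the midpoint of LQ ⇒ J = (0, 1/4)
3. E is the centroid of triangle TJQ ⇒ E = (1/3, 1/4)
4. M lies on line QE with QM:ME = 5:2 ⇒ M = (5/21, 9/28)
5. F is the centroid of triangle LJM ⇒ F = (5/63, 4/21)
6. With FD:DM = r, write λ = r/(r+1) so D = F + λ·(M−F); D is affine-linear in λ
Every point depending on D is an affine combination of D and λ-independent points, so each such coordinate is linear in λ; the λ² term in each signed area is a multiple of (M−F)×(M−F) = 0, so 2·[TFL] and 2·[FJD] are each linear in λ. Evaluating at λ=0 and λ=1:
  2·[TFL] = 4/21,   2·[FJD] = -5/252·λ
So [TFL]:[FJD] = (4/21) / (-5/252·λ). Setting this equal to -108/5:
  4/21 = -108/5·(-5/252·λ)  ⇒  λ = 4/9
Then r = λ/(1−λ) = (4/9)/(5/9) = 4/5. Check: with r = 4/5, D = (85/567, 47/189) and [TFL]:[FJD] = -108/5 as required.

r = 4/5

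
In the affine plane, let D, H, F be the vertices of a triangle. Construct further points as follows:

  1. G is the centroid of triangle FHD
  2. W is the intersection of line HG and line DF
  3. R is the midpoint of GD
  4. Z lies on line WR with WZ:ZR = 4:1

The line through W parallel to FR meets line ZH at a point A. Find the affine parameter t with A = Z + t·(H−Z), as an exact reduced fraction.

Assign D = (0, 0), H = (1, 0), F = (0, 1) — the answer is frame-independent, so this choice is without loss of generality.
1. G is the centroid of triangle FHD ⇒ G = (1/3, 1/3)
2. W is the intersection of line HG and line DF ⇒ W = (0, 1/2)
3. R is the midpoint of GD ⇒ R = (1/6, 1/6)
4. Z lies on line WR with WZ:ZR = 4:1 ⇒ Z = (2/15, 7/30)
through W parallel to FR: direction (1/6, -5/6); meets ZH at A = (2/41, 21/82)
A = Z + t·(H−Z) with t = -4/41

t = -4/41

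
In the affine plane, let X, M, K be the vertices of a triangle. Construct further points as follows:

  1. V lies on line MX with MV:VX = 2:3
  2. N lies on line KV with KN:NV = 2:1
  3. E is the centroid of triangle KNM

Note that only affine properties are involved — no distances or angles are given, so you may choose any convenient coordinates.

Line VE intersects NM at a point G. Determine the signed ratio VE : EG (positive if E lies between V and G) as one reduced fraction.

VE:EG = -5/2

Work in coordinates with X = (0, 0), M = (1, 0), K = (0, 1).
1. V lies on line MX with MV:VX = 2:3 ⇒ V = (3/5, 0)
2. N lies on line KV with KN:NV = 2:1 ⇒ N = (2/5, 1/3)
3. E is the centroid of triangle KNM ⇒ E = (7/15, 4/9)
line VE meets NM at G = (13/25, 4/15)
E = V + t·(G−V) with t = 5/3, so VE:EG = 5/3:-2/3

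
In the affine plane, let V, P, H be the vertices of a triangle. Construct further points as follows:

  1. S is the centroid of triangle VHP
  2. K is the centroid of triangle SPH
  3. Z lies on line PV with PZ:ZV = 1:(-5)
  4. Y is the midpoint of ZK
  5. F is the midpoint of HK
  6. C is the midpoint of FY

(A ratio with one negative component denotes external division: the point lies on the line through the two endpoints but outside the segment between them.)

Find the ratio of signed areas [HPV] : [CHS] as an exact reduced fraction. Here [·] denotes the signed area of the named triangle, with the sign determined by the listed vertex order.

Choose coordinates V = (0, 0), P = (1, 0), H = (0, 1).
1. S is the centroid of triangle VHP ⇒ S = (1/3, 1/3)
2. K is the centroid of triangle SPH ⇒ K = (4/9, 4/9)
3. Z lies on line PV with PZ:ZV = 1:(-5) ⇒ Z = (5/4, 0)
4. Y is the midpoint of ZK ⇒ Y = (61/72, 2/9)
5. F is the midpoint of HK ⇒ F = (2/9, 13/18)
6. C is the midpoint of FY ⇒ C = (77/144, 17/36)
2·[HPV] = -1, 2·[CHS] = 13/72
[HPV]:[CHS] = -1:13/72 = -72/13

[HPV]:[CHS] = -72/13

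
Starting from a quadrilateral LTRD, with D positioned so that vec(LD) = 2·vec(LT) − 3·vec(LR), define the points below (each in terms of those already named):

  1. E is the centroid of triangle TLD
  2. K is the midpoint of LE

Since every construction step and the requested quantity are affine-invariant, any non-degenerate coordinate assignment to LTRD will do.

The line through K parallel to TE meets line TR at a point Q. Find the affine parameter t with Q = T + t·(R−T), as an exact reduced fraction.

Choose coordinates L = (0, 0), T = (1, 0), R = (0, 1), D = (2, -3).
1. E is the centroid of triangle TLD ⇒ E = (1, -1)
2. K is the midpoint of LE ⇒ K = (1/2, -1/2)
through K parallel to TE: direction (0, -1); meets TR at Q = (1/2, 1/2)
Q = T + t·(R−T) with t = 1/2

t = 1/2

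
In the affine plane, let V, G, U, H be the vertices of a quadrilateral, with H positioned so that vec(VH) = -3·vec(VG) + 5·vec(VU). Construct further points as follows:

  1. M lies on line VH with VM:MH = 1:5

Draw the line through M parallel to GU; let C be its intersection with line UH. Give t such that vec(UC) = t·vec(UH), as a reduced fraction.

t = -2/3

Set V = (0, 0), G = (1, 0), U = (0, 1), H = (-3, 5); any affine frame gives the same invariant.
1. M lies on line VH with VM:MH = 1:5 ⇒ M = (-1/2, 5/6)
through M parallel to GU: direction (-1, 1); meets UH at C = (2, -5/3)
C = U + t·(H−U) with t = -2/3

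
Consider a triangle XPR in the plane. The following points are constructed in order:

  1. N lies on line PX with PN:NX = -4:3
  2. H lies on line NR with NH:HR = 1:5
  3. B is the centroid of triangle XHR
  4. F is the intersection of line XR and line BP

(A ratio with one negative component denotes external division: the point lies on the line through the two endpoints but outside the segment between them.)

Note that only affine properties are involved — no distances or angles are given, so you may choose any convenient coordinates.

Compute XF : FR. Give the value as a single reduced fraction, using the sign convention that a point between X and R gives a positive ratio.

XF:FR = 7/26

Set X = (0, 0), P = (1, 0), R = (0, 1); any affine frame gives the same invariant.
1. N lies on line PX with PN:NX = -4:3 ⇒ N = (-3, 0)
2. H lies on line NR with NH:HR = 1:5 ⇒ H = (-5/2, 1/6)
3. B is the centroid of triangle XHR ⇒ B = (-5/6, 7/18)
4. F is the intersection of line XR and line BP ⇒ F = (0, 7/33)
F = X + t·(R−X) with t = 7/33, so XF:FR = t:(1−t) = 7/33:26/33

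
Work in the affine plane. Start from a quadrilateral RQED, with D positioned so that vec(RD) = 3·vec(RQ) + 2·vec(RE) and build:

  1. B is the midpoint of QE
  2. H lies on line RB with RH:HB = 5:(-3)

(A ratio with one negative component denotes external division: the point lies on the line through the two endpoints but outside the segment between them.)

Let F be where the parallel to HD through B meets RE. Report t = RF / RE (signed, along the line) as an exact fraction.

t = 2/7

Choose coordinates R = (0, 0), Q = (1, 0), E = (0, 1), D = (3, 2).
1. B is the midpoint of QE ⇒ B = (1/2, 1/2)
2. H lies on line RB with RH:HB = 5:(-3) ⇒ H = (5/4, 5/4)
through B parallel to HD: direction (7/4, 3/4); meets RE at F = (0, 2/7)
F = R + t·(E−R) with t = 2/7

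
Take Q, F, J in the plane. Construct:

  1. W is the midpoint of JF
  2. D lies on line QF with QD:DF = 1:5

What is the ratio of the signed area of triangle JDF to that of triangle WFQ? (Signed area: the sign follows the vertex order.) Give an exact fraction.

[JDF]:[WFQ] = -5/3

Choose coordinates Q = (0, 0), F = (1, 0), J = (0, 1).
1. W is the midpoint of JF ⇒ W = (1/2, 1/2)
2. D lies on line QF with QD:DF = 1:5 ⇒ D = (1/6, 0)
2·[JDF] = 5/6, 2·[WFQ] = -1/2
[JDF]:[WFQ] = 5/6:-1/2 = -5/3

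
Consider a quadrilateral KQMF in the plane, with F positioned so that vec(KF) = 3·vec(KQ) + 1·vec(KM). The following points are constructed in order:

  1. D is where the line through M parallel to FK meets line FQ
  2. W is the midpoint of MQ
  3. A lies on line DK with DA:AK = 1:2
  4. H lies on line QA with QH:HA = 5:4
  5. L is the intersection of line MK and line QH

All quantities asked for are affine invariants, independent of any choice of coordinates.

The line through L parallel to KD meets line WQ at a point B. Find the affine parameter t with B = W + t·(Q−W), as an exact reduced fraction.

Work in coordinates with K = (0, 0), Q = (1, 0), M = (0, 1), F = (3, 1).
1. D is where the line through M parallel to FK meets line FQ ⇒ D = (9, 4)
2. W is the midpoint of MQ ⇒ W = (1/2, 1/2)
3. A lies on line DK with DA:AK = 1:2 ⇒ A = (6, 8/3)
4. H lies on line QA with QH:HA = 5:4 ⇒ H = (34/9, 40/27)
5. L is the intersection of line MK and line QH ⇒ L = (0, -8/15)
through L parallel to KD: direction (9, 4); meets WQ at B = (69/65, -4/65)
B = W + t·(Q−W) with t = 73/65

t = 73/65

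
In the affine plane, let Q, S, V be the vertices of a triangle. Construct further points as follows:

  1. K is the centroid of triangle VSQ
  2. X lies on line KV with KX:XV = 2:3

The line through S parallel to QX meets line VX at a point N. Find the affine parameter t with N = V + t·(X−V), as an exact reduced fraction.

Assign Q = (0, 0), S = (1, 0), V = (0, 1) — the answer is frame-independent, so this choice is without loss of generality.
1. K is the centroid of triangle VSQ ⇒ K = (1/3, 1/3)
2. X lies on line KV with KX:XV = 2:3 ⇒ X = (1/5, 3/5)
through S parallel to QX: direction (1/5, 3/5); meets VX at N = (4/5, -3/5)
N = V + t·(X−V) with t = 4

t = 4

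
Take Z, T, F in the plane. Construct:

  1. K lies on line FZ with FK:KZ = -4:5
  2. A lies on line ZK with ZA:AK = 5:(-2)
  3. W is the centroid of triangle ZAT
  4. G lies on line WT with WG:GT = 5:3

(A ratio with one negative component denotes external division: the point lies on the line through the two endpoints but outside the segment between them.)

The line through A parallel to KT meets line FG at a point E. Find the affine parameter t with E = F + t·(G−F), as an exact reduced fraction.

Work in coordinates with Z = (0, 0), T = (1, 0), F = (0, 1).
1. K lies on line FZ with FK:KZ = -4:5 ⇒ K = (0, 5)
2. A lies on line ZK with ZA:AK = 5:(-2) ⇒ A = (0, 25/3)
3. W is the centroid of triangle ZAT ⇒ W = (1/3, 25/9)
4. G lies on line WT with WG:GT = 5:3 ⇒ G = (3/4, 25/24)
through A parallel to KT: direction (1, -5); meets FG at E = (132/91, 295/273)
E = F + t·(G−F) with t = 176/91

t = 176/91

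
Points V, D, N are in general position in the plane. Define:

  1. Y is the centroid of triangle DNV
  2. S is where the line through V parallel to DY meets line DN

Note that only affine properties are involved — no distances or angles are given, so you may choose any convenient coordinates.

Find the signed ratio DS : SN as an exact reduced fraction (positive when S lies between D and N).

Work in coordinates with V = (0, 0), D = (1, 0), N = (0, 1).
1. Y is the centroid of triangle DNV ⇒ Y = (1/3, 1/3)
2. S is where the line through V parallel to DY meets line DN ⇒ S = (2, -1)
S = D + t·(N−D) with t = -1, so DS:SN = t:(1−t) = -1:2

DS:SN = -1/2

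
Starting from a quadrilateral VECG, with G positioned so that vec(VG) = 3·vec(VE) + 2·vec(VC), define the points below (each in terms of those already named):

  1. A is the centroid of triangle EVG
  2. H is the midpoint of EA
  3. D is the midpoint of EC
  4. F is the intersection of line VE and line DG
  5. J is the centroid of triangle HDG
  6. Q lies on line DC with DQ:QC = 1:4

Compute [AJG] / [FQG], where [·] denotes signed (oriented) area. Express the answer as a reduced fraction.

Assign V = (0, 0), E = (1, 0), C = (0, 1), G = (3, 2) — the answer is frame-independent, so this choice is without loss of generality.
1. A is the centroid of triangle EVG ⇒ A = (4/3, 2/3)
2. H is the midpoint of EA ⇒ H = (7/6, 1/3)
3. D is the midpoint of EC ⇒ D = (1/2, 1/2)
4. F is the intersection of line VE and line DG ⇒ F = (-1/3, 0)
5. J is the centroid of triangle HDG ⇒ J = (14/9, 17/18)
6. Q lies on line DC with DQ:QC = 1:4 ⇒ Q = (2/5, 3/5)
2·[AJG] = -1/6, 2·[FQG] = -8/15
[AJG]:[FQG] = -1/6:-8/15 = 5/16

[AJG]:[FQG] = 5/16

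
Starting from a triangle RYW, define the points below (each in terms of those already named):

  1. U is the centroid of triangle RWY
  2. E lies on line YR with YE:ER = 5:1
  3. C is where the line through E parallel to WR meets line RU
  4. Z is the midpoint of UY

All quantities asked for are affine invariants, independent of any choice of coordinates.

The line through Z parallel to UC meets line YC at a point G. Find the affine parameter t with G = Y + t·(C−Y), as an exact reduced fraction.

Work in coordinates with R = (0, 0), Y = (1, 0), W = (0, 1).
1. U is the centroid of triangle RWY ⇒ U = (1/3, 1/3)
2. E lies on line YR with YE:ER = 5:1 ⇒ E = (1/6, 0)
3. C is where the line through E parallel to WR meets line RU ⇒ C = (1/6, 1/6)
4. Z is the midpoint of UY ⇒ Z = (2/3, 1/6)
through Z parallel to UC: direction (-1/6, -1/6); meets YC at G = (7/12, 1/12)
G = Y + t·(C−Y) with t = 1/2

t = 1/2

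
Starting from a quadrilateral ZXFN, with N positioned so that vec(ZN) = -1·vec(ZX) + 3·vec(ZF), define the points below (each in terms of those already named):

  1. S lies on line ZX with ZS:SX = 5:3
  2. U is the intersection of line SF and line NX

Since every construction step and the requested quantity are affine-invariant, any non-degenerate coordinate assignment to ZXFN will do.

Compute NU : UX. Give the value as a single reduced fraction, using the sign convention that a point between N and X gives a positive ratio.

Assign Z = (0, 0), X = (1, 0), F = (0, 1), N = (-1, 3) — the answer is frame-independent, so this choice is without loss of generality.
1. S lies on line ZX with ZS:SX = 5:3 ⇒ S = (5/8, 0)
2. U is the intersection of line SF and line NX ⇒ U = (-5, 9)
U = N + t·(X−N) with t = -2, so NU:UX = t:(1−t) = -2:3

NU:UX = -2/3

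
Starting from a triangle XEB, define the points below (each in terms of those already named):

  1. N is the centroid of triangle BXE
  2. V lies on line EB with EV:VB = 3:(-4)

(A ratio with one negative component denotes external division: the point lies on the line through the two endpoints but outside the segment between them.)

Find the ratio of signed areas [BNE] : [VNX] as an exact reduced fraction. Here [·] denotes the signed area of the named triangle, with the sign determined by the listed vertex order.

[BNE]:[VNX] = 1/7

Assign X = (0, 0), E = (1, 0), B = (0, 1) — the answer is frame-independent, so this choice is without loss of generality.
1. N is the centroid of triangle BXE ⇒ N = (1/3, 1/3)
2. V lies on line EB with EV:VB = 3:(-4) ⇒ V = (4, -3)
2·[BNE] = 1/3, 2·[VNX] = 7/3
[BNE]:[VNX] = 1/3:7/3 = 1/7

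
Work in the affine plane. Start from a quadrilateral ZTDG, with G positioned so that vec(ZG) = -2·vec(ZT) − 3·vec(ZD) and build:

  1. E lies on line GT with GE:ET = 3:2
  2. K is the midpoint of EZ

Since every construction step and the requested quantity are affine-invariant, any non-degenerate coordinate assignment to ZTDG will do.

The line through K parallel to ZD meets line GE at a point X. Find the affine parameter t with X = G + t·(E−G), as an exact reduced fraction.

Choose coordinates Z = (0, 0), T = (1, 0), D = (0, 1), G = (-2, -3).
1. E lies on line GT with GE:ET = 3:2 ⇒ E = (-1/5, -6/5)
2. K is the midpoint of EZ ⇒ K = (-1/10, -3/5)
through K parallel to ZD: direction (0, 1); meets GE at X = (-1/10, -11/10)
X = G + t·(E−G) with t = 19/18

t = 19/18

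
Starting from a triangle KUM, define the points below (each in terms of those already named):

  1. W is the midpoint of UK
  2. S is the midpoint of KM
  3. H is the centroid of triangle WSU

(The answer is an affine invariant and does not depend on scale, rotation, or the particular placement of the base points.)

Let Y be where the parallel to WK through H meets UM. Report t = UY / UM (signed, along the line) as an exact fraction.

t = 1/6

Work in coordinates with K = (0, 0), U = (1, 0), M = (0, 1).
1. W is the midpoint of UK ⇒ W = (1/2, 0)
2. S is the midpoint of KM ⇒ S = (0, 1/2)
3. H is the centroid of triangle WSU ⇒ H = (1/2, 1/6)
through H parallel to WK: direction (-1/2, 0); meets UM at Y = (5/6, 1/6)
Y = U + t·(M−U) with t = 1/6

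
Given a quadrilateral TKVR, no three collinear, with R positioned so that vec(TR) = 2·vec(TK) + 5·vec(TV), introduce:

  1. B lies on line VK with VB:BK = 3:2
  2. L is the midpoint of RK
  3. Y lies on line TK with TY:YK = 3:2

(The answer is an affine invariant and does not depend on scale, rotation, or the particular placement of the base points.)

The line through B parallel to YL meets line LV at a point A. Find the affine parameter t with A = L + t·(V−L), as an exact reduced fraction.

Choose coordinates T = (0, 0), K = (1, 0), V = (0, 1), R = (2, 5).
1. B lies on line VK with VB:BK = 3:2 ⇒ B = (3/5, 2/5)
2. L is the midpoint of RK ⇒ L = (3/2, 5/2)
3. Y lies on line TK with TY:YK = 3:2 ⇒ Y = (3/5, 0)
through B parallel to YL: direction (9/10, 5/2); meets LV at A = (51/40, 91/40)
A = L + t·(V−L) with t = 3/20

t = 3/20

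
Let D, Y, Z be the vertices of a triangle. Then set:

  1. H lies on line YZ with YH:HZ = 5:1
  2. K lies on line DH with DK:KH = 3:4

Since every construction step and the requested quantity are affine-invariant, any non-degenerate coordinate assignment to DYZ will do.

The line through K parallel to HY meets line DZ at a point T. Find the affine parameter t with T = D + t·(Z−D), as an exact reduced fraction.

t = 3/7

Set D = (0, 0), Y = (1, 0), Z = (0, 1); any affine frame gives the same invariant.
1. H lies on line YZ with YH:HZ = 5:1 ⇒ H = (1/6, 5/6)
2. K lies on line DH with DK:KH = 3:4 ⇒ K = (1/14, 5/14)
through K parallel to HY: direction (5/6, -5/6); meets DZ at T = (0, 3/7)
T = D + t·(Z−D) with t = 3/7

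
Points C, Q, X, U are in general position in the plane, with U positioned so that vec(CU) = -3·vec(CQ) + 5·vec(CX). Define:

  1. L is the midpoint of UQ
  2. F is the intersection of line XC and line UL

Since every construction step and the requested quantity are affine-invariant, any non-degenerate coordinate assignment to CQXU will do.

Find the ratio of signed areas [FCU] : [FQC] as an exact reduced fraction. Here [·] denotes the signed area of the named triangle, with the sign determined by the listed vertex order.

Choose coordinates C = (0, 0), Q = (1, 0), X = (0, 1), U = (-3, 5).
1. L is the midpoint of UQ ⇒ L = (-1, 5/2)
2. F is the intersection of line XC and line UL ⇒ F = (0, 5/4)
2·[FCU] = -15/4, 2·[FQC] = -5/4
[FCU]:[FQC] = -15/4:-5/4 = 3

[FCU]:[FQC] = 3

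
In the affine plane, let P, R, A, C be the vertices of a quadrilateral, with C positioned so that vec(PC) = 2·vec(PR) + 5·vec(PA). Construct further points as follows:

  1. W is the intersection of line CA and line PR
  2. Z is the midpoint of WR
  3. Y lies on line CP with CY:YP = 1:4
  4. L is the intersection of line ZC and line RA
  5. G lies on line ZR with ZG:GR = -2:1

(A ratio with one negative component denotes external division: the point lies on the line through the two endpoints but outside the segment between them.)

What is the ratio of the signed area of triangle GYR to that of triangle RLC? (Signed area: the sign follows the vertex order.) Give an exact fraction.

[GYR]:[RLC] = -9/10

Assign P = (0, 0), R = (1, 0), A = (0, 1), C = (2, 5) — the answer is frame-independent, so this choice is without loss of generality.
1. W is the intersection of line CA and line PR ⇒ W = (-1/2, 0)
2. Z is the midpoint of WR ⇒ Z = (1/4, 0)
3. Y lies on line CP with CY:YP = 1:4 ⇒ Y = (8/5, 4)
4. L is the intersection of line ZC and line RA ⇒ L = (4/9, 5/9)
5. G lies on line ZR with ZG:GR = -2:1 ⇒ G = (7/4, 0)
2·[GYR] = 3, 2·[RLC] = -10/3
[GYR]:[RLC] = 3:-10/3 = -9/10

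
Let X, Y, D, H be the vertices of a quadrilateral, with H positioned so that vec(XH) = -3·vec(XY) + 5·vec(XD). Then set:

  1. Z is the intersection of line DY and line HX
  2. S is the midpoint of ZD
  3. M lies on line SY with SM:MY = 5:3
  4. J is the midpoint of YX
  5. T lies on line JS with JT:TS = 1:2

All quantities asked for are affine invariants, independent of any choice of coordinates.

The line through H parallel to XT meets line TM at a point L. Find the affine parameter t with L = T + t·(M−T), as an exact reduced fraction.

t = -104/7

Set X = (0, 0), Y = (1, 0), D = (0, 1), H = (-3, 5); any affine frame gives the same invariant.
1. Z is the intersection of line DY and line HX ⇒ Z = (-3/2, 5/2)
2. S is the midpoint of ZD ⇒ S = (-3/4, 7/4)
3. M lies on line SY with SM:MY = 5:3 ⇒ M = (11/32, 21/32)
4. J is the midpoint of YX ⇒ J = (1/2, 0)
5. T lies on line JS with JT:TS = 1:2 ⇒ T = (1/12, 7/12)
through H parallel to XT: direction (1/12, 7/12); meets TM at L = (-53/14, -1/2)
L = T + t·(M−T) with t = -104/7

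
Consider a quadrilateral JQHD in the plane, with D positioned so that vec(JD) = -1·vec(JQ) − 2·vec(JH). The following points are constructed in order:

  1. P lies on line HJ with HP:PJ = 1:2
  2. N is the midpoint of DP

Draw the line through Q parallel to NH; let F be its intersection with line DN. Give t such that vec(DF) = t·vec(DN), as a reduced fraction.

Set J = (0, 0), Q = (1, 0), H = (0, 1), D = (-1, -2); any affine frame gives the same invariant.
1. P lies on line HJ with HP:PJ = 1:2 ⇒ P = (0, 2/3)
2. N is the midpoint of DP ⇒ N = (-1/2, -2/3)
through Q parallel to NH: direction (1/2, 5/3); meets DN at F = (6, 50/3)
F = D + t·(N−D) with t = 14

t = 14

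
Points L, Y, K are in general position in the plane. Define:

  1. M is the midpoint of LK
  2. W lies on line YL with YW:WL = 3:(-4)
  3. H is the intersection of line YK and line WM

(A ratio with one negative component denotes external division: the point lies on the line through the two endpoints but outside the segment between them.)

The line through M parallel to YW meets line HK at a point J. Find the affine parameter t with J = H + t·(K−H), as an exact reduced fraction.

t = 1/8

Work in coordinates with L = (0, 0), Y = (1, 0), K = (0, 1).
1. M is the midpoint of LK ⇒ M = (0, 1/2)
2. W lies on line YL with YW:WL = 3:(-4) ⇒ W = (4, 0)
3. H is the intersection of line YK and line WM ⇒ H = (4/7, 3/7)
through M parallel to YW: direction (3, 0); meets HK at J = (1/2, 1/2)
J = H + t·(K−H) with t = 1/8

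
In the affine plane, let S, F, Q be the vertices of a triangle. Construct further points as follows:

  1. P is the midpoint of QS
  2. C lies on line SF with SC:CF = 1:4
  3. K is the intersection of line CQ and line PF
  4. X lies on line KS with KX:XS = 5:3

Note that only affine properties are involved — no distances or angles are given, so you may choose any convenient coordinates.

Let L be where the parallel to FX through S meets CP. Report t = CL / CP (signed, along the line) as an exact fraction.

t = -8/107

Set S = (0, 0), F = (1, 0), Q = (0, 1); any affine frame gives the same invariant.
1. P is the midpoint of QS ⇒ P = (0, 1/2)
2. C lies on line SF with SC:CF = 1:4 ⇒ C = (1/5, 0)
3. K is the intersection of line CQ and line PF ⇒ K = (1/9, 4/9)
4. X lies on line KS with KX:XS = 5:3 ⇒ X = (1/24, 1/6)
through S parallel to FX: direction (-23/24, 1/6); meets CP at L = (23/107, -4/107)
L = C + t·(P−C) with t = -8/107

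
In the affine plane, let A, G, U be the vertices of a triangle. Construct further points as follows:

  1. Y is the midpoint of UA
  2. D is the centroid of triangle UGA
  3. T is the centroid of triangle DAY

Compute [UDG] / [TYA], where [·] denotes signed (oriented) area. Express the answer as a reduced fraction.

[UDG]:[TYA] = 6

Work in coordinates with A = (0, 0), G = (1, 0), U = (0, 1).
1. Y is the midpoint of UA ⇒ Y = (0, 1/2)
2. D is the centroid of triangle UGA ⇒ D = (1/3, 1/3)
3. T is the centroid of triangle DAY ⇒ T = (1/9, 5/18)
2·[UDG] = 1/3, 2·[TYA] = 1/18
[UDG]:[TYA] = 1/3:1/18 = 6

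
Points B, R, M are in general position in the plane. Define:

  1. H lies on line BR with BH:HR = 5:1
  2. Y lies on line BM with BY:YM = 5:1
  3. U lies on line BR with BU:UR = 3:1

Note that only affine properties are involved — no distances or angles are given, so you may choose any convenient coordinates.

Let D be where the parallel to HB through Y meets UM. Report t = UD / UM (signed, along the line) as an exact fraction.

Choose coordinates B = (0, 0), R = (1, 0), M = (0, 1).
1. H lies on line BR with BH:HR = 5:1 ⇒ H = (5/6, 0)
2. Y lies on line BM with BY:YM = 5:1 ⇒ Y = (0, 5/6)
3. U lies on line BR with BU:UR = 3:1 ⇒ U = (3/4, 0)
through Y parallel to HB: direction (-5/6, 0); meets UM at D = (1/8, 5/6)
D = U + t·(M−U) with t = 5/6

t = 5/6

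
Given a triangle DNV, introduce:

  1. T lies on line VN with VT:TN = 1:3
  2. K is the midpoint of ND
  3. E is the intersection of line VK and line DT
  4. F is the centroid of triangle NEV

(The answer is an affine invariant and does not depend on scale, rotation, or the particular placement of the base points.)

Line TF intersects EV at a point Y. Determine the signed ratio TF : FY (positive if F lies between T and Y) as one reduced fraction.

TF:FY = -1/4

Choose coordinates D = (0, 0), N = (1, 0), V = (0, 1).
1. T lies on line VN with VT:TN = 1:3 ⇒ T = (1/4, 3/4)
2. K is the midpoint of ND ⇒ K = (1/2, 0)
3. E is the intersection of line VK and line DT ⇒ E = (1/5, 3/5)
4. F is the centroid of triangle NEV ⇒ F = (2/5, 8/15)
line TF meets EV at Y = (-1/5, 7/5)
F = T + t·(Y−T) with t = -1/3, so TF:FY = -1/3:4/3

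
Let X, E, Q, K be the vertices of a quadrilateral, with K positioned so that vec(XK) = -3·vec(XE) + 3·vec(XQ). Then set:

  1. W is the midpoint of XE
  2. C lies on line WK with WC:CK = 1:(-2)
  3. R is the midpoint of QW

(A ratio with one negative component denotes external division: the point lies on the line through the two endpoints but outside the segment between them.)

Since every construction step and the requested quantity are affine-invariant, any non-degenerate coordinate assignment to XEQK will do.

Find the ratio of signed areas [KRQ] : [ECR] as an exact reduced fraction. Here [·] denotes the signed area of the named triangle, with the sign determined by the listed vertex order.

Work in coordinates with X = (0, 0), E = (1, 0), Q = (0, 1), K = (-3, 3).
1. W is the midpoint of XE ⇒ W = (1/2, 0)
2. C lies on line WK with WC:CK = 1:(-2) ⇒ C = (4, -3)
3. R is the midpoint of QW ⇒ R = (1/4, 1/2)
2·[KRQ] = 1, 2·[ECR] = -3/4
[KRQ]:[ECR] = 1:-3/4 = -4/3

[KRQ]:[ECR] = -4/3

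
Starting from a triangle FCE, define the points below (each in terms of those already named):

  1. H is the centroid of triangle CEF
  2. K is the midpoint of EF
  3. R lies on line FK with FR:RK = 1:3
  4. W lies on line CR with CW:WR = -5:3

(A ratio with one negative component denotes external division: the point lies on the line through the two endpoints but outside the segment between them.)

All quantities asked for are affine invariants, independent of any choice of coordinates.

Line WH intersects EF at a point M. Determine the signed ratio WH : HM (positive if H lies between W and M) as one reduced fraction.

WH:HM = -11/2

Set F = (0, 0), C = (1, 0), E = (0, 1); any affine frame gives the same invariant.
1. H is the centroid of triangle CEF ⇒ H = (1/3, 1/3)
2. K is the midpoint of EF ⇒ K = (0, 1/2)
3. R lies on line FK with FR:RK = 1:3 ⇒ R = (0, 1/8)
4. W lies on line CR with CW:WR = -5:3 ⇒ W = (-3/2, 5/16)
line WH meets EF at M = (0, 29/88)
H = W + t·(M−W) with t = 11/9, so WH:HM = 11/9:-2/9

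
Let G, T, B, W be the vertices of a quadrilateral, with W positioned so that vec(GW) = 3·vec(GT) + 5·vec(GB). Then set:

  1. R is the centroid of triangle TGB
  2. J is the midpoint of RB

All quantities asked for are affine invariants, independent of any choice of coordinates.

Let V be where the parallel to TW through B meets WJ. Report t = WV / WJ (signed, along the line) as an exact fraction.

Set G = (0, 0), T = (1, 0), B = (0, 1), W = (3, 5); any affine frame gives the same invariant.
1. R is the centroid of triangle TGB ⇒ R = (1/3, 1/3)
2. J is the midpoint of RB ⇒ J = (1/6, 2/3)
through B parallel to TW: direction (2, 5); meets WJ at V = (-20/33, -17/33)
V = W + t·(J−W) with t = 14/11

t = 14/11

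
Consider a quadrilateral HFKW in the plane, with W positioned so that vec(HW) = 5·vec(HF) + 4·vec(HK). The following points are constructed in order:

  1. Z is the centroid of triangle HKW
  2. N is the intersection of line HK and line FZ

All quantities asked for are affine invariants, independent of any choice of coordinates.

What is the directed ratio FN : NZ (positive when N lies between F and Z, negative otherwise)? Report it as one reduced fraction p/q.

FN:NZ = -3/5

Set H = (0, 0), F = (1, 0), K = (0, 1), W = (5, 4); any affine frame gives the same invariant.
1. Z is the centroid of triangle HKW ⇒ Z = (5/3, 5/3)
2. N is the intersection of line HK and line FZ ⇒ N = (0, -5/2)
N = F + t·(Z−F) with t = -3/2, so FN:NZ = t:(1−t) = -3/2:5/2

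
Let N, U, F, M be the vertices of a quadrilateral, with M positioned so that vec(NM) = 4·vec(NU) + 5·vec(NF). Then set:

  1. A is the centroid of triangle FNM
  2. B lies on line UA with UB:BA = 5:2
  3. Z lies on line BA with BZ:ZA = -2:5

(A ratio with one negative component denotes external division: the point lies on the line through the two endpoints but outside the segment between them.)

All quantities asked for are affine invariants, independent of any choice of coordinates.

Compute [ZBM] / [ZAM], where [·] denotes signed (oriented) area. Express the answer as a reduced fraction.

[ZBM]:[ZAM] = 2/5

Set N = (0, 0), U = (1, 0), F = (0, 1), M = (4, 5); any affine frame gives the same invariant.
1. A is the centroid of triangle FNM ⇒ A = (4/3, 2)
2. B lies on line UA with UB:BA = 5:2 ⇒ B = (26/21, 10/7)
3. Z lies on line BA with BZ:ZA = -2:5 ⇒ Z = (74/63, 22/21)
2·[ZBM] = -52/63, 2·[ZAM] = -130/63
[ZBM]:[ZAM] = -52/63:-130/63 = 2/5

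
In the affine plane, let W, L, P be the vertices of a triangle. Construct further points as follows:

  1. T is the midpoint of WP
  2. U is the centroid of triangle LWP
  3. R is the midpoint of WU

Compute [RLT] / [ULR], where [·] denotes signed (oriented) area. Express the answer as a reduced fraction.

[RLT]:[ULR] = -3/2

Set W = (0, 0), L = (1, 0), P = (0, 1); any affine frame gives the same invariant.
1. T is the midpoint of WP ⇒ T = (0, 1/2)
2. U is the centroid of triangle LWP ⇒ U = (1/3, 1/3)
3. R is the midpoint of WU ⇒ R = (1/6, 1/6)
2·[RLT] = 1/4, 2·[ULR] = -1/6
[RLT]:[ULR] = 1/4:-1/6 = -3/2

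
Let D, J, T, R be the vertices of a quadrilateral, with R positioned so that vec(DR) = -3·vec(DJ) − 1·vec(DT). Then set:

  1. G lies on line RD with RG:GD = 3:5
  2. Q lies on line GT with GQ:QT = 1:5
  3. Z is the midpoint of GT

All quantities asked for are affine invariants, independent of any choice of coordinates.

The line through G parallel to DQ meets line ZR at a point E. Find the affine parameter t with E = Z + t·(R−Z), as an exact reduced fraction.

t = 5/6

Assign D = (0, 0), J = (1, 0), T = (0, 1), R = (-3, -1) — the answer is frame-independent, so this choice is without loss of generality.
1. G lies on line RD with RG:GD = 3:5 ⇒ G = (-15/8, -5/8)
2. Q lies on line GT with GQ:QT = 1:5 ⇒ Q = (-25/16, -17/48)
3. Z is the midpoint of GT ⇒ Z = (-15/16, 3/16)
through G parallel to DQ: direction (-25/16, -17/48); meets ZR at E = (-85/32, -77/96)
E = Z + t·(R−Z) with t = 5/6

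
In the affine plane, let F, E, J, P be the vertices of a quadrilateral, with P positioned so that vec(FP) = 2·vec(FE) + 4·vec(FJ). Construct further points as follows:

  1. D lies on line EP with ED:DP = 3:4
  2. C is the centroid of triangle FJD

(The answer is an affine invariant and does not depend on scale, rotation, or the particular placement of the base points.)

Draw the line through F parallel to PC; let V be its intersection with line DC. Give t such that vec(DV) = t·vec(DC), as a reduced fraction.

Set F = (0, 0), E = (1, 0), J = (0, 1), P = (2, 4); any affine frame gives the same invariant.
1. D lies on line EP with ED:DP = 3:4 ⇒ D = (10/7, 12/7)
2. C is the centroid of triangle FJD ⇒ C = (10/21, 19/21)
through F parallel to PC: direction (-32/21, -65/21); meets DC at V = (80/189, 325/378)
V = D + t·(C−D) with t = 19/18

t = 19/18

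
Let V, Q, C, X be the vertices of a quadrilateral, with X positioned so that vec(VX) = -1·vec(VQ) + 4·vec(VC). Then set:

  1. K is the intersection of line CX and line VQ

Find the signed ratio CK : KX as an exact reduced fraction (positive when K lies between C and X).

Work in coordinates with V = (0, 0), Q = (1, 0), C = (0, 1), X = (-1, 4).
1. K is the intersection of line CX and line VQ ⇒ K = (1/3, 0)
K = C + t·(X−C) with t = -1/3, so CK:KX = t:(1−t) = -1/3:4/3

CK:KX = -1/4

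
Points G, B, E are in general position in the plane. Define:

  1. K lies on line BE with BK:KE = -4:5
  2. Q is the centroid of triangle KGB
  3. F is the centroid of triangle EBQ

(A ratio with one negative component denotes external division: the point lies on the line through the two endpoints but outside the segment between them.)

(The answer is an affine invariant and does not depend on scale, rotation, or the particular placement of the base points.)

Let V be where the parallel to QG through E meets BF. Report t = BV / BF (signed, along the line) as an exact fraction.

Choose coordinates G = (0, 0), B = (1, 0), E = (0, 1).
1. K lies on line BE with BK:KE = -4:5 ⇒ K = (5, -4)
2. Q is the centroid of triangle KGB ⇒ Q = (2, -4/3)
3. F is the centroid of triangle EBQ ⇒ F = (1, -1/9)
through E parallel to QG: direction (-2, 4/3); meets BF at V = (1, 1/3)
V = B + t·(F−B) with t = -3

t = -3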